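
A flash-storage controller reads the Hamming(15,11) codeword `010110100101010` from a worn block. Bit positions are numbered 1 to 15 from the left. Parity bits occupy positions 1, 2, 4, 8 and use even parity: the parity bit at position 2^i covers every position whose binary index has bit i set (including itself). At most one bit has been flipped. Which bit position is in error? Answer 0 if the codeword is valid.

s1: b1⊕b3⊕b5⊕b7⊕b9⊕b11⊕b13⊕b15 = 0⊕0⊕1⊕1⊕0⊕0⊕0⊕0 = 0
s2: b2⊕b3⊕b6⊕b7⊕b10⊕b11⊕b14⊕b15 = 1⊕0⊕0⊕1⊕1⊕0⊕1⊕0 = 0
s4: b4⊕b5⊕b6⊕b7⊕b12⊕b13⊕b14⊕b15 = 1⊕1⊕0⊕1⊕1⊕0⊕1⊕0 = 1
s8: b8⊕b9⊕b10⊕b11⊕b12⊕b13⊕b14⊕b15 = 0⊕0⊕1⊕0⊕1⊕0⊕1⊕0 = 1
Syndrome (s8...s1) = 1100 → position 12.

12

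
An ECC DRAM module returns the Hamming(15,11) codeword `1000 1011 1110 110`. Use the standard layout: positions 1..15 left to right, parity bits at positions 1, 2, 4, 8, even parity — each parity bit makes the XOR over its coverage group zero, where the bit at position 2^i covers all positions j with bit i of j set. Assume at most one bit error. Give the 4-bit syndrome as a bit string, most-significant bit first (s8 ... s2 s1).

0000

s1: b1⊕b3⊕b5⊕b7⊕b9⊕b11⊕b13⊕b15 = 1⊕0⊕1⊕1⊕1⊕1⊕1⊕0 = 0
s2: b2⊕b3⊕b6⊕b7⊕b10⊕b11⊕b14⊕b15 = 0⊕0⊕0⊕1⊕1⊕1⊕1⊕0 = 0
s4: b4⊕b5⊕b6⊕b7⊕b12⊕b13⊕b14⊕b15 = 0⊕1⊕0⊕1⊕0⊕1⊕1⊕0 = 0
s8: b8⊕b9⊕b10⊕b11⊕b12⊕b13⊕b14⊕b15 = 1⊕1⊕1⊕1⊕0⊕1⊕1⊕0 = 0
Syndrome (s8...s1) = 0000 → position 0 (no error).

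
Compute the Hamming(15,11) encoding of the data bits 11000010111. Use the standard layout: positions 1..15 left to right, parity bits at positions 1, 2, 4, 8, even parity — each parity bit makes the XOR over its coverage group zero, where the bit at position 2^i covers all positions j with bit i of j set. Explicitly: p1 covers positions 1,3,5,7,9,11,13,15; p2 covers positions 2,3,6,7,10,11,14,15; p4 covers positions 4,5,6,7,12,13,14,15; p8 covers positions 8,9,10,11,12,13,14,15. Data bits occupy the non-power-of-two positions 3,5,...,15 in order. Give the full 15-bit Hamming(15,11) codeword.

101010000010111

Place data bits at non-power-of-two positions: b3=1, b5=1, b6=0, b7=0, b9=0, b10=0, b11=1, b12=0, b13=1, b14=1, b15=1.
p1 = XOR of data positions {3,5,7,9,11,13,15} = 1⊕1⊕0⊕0⊕1⊕1⊕1 = 1
p2 = XOR of data positions {3,6,7,10,11,14,15} = 1⊕0⊕0⊕0⊕1⊕1⊕1 = 0
p4 = XOR of data positions {5,6,7,12,13,14,15} = 1⊕0⊕0⊕0⊕1⊕1⊕1 = 0
p8 = XOR of data positions {9,10,11,12,13,14,15} = 0⊕0⊕1⊕0⊕1⊕1⊕1 = 0
Codeword b1..b15 = 101010000010111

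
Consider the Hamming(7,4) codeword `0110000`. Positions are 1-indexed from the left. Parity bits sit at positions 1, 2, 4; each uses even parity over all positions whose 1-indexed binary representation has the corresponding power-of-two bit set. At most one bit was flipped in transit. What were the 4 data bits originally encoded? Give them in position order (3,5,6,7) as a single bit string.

s1: b1⊕b3⊕b5⊕b7 = 0⊕1⊕0⊕0 = 1
s2: b2⊕b3⊕b6⊕b7 = 1⊕1⊕0⊕0 = 0
s4: b4⊕b5⊕b6⊕b7 = 0⊕0⊕0⊕0 = 0
Syndrome (s4...s1) = 001 → position 1.
Flip bit 1: corrected codeword = 1110000
Data bits at positions 3,5,6,7: 1000

1000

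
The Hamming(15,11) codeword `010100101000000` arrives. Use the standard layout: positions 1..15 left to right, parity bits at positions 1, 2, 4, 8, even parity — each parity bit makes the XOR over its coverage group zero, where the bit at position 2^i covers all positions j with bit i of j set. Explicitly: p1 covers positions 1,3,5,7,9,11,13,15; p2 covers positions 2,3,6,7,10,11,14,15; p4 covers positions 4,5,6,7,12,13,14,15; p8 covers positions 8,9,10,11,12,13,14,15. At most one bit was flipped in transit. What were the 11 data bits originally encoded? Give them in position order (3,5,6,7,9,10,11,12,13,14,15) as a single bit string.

s1: b1⊕b3⊕b5⊕b7⊕b9⊕b11⊕b13⊕b15 = 0⊕0⊕0⊕1⊕1⊕0⊕0⊕0 = 0
s2: b2⊕b3⊕b6⊕b7⊕b10⊕b11⊕b14⊕b15 = 1⊕0⊕0⊕1⊕0⊕0⊕0⊕0 = 0
s4: b4⊕b5⊕b6⊕b7⊕b12⊕b13⊕b14⊕b15 = 1⊕0⊕0⊕1⊕0⊕0⊕0⊕0 = 0
s8: b8⊕b9⊕b10⊕b11⊕b12⊕b13⊕b14⊕b15 = 0⊕1⊕0⊕0⊕0⊕0⊕0⊕0 = 1
Syndrome (s8...s1) = 1000 → position 8.
Flip bit 8: corrected codeword = 010100111000000
Data bits at positions 3,5,6,7,9,10,11,12,13,14,15: 00011000000

00011000000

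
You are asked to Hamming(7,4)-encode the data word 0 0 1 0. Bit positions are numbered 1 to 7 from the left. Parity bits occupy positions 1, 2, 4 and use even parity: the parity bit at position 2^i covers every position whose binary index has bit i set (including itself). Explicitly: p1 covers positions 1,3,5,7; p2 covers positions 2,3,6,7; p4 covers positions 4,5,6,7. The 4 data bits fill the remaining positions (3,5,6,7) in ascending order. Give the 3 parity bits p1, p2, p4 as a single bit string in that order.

Place data bits at non-power-of-two positions: b3=0, b5=0, b6=1, b7=0.
p1 = XOR of data positions {3,5,7} = 0⊕0⊕0 = 0
p2 = XOR of data positions {3,6,7} = 0⊕1⊕0 = 1
p4 = XOR of data positions {5,6,7} = 0⊕1⊕0 = 1
Parity bits p1,p2,p4 = 011

011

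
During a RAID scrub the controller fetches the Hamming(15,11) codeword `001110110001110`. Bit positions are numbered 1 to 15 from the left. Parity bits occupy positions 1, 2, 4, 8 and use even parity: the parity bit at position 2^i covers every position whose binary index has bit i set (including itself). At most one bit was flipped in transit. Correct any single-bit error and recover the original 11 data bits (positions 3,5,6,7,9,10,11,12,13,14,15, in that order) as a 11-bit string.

s1: b1⊕b3⊕b5⊕b7⊕b9⊕b11⊕b13⊕b15 = 0⊕1⊕1⊕1⊕0⊕0⊕1⊕0 = 0
s2: b2⊕b3⊕b6⊕b7⊕b10⊕b11⊕b14⊕b15 = 0⊕1⊕0⊕1⊕0⊕0⊕1⊕0 = 1
s4: b4⊕b5⊕b6⊕b7⊕b12⊕b13⊕b14⊕b15 = 1⊕1⊕0⊕1⊕1⊕1⊕1⊕0 = 0
s8: b8⊕b9⊕b10⊕b11⊕b12⊕b13⊕b14⊕b15 = 1⊕0⊕0⊕0⊕1⊕1⊕1⊕0 = 0
Syndrome (s8...s1) = 0010 → position 2.
Flip bit 2: corrected codeword = 011110110001110
Data bits at positions 3,5,6,7,9,10,11,12,13,14,15: 11010001110

11010001110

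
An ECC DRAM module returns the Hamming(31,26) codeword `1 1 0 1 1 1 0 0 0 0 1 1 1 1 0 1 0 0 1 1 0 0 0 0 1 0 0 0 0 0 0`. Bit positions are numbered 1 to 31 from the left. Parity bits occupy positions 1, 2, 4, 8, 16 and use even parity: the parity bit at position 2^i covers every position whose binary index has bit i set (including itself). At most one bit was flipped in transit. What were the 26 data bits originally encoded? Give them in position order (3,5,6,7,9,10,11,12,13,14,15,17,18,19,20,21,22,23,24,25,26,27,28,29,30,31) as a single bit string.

01100011100001100001000000

s1: b1⊕b3⊕b5⊕b7⊕b9⊕b11⊕b13⊕b15⊕b17⊕b19⊕b21⊕b23⊕b25⊕b27⊕b29⊕b31 = 1⊕0⊕1⊕0⊕0⊕1⊕1⊕0⊕0⊕1⊕0⊕0⊕1⊕0⊕0⊕0 = 0
s2: b2⊕b3⊕b6⊕b7⊕b10⊕b11⊕b14⊕b15⊕b18⊕b19⊕b22⊕b23⊕b26⊕b27⊕b30⊕b31 = 1⊕0⊕1⊕0⊕0⊕1⊕1⊕0⊕0⊕1⊕0⊕0⊕0⊕0⊕0⊕0 = 1
s4: b4⊕b5⊕b6⊕b7⊕b12⊕b13⊕b14⊕b15⊕b20⊕b21⊕b22⊕b23⊕b28⊕b29⊕b30⊕b31 = 1⊕1⊕1⊕0⊕1⊕1⊕1⊕0⊕1⊕0⊕0⊕0⊕0⊕0⊕0⊕0 = 1
s8: b8⊕b9⊕b10⊕b11⊕b12⊕b13⊕b14⊕b15⊕b24⊕b25⊕b26⊕b27⊕b28⊕b29⊕b30⊕b31 = 0⊕0⊕0⊕1⊕1⊕1⊕1⊕0⊕0⊕1⊕0⊕0⊕0⊕0⊕0⊕0 = 1
s16: b16⊕b17⊕b18⊕b19⊕b20⊕b21⊕b22⊕b23⊕b24⊕b25⊕b26⊕b27⊕b28⊕b29⊕b30⊕b31 = 1⊕0⊕0⊕1⊕1⊕0⊕0⊕0⊕0⊕1⊕0⊕0⊕0⊕0⊕0⊕0 = 0
Syndrome (s16...s1) = 01110 → position 14.
Flip bit 14: corrected codeword = 1101110000111001001100001000000
Data bits at positions 3,5,6,7,9,10,11,12,13,14,15,17,18,19,20,21,22,23,24,25,26,27,28,29,30,31: 01100011100001100001000000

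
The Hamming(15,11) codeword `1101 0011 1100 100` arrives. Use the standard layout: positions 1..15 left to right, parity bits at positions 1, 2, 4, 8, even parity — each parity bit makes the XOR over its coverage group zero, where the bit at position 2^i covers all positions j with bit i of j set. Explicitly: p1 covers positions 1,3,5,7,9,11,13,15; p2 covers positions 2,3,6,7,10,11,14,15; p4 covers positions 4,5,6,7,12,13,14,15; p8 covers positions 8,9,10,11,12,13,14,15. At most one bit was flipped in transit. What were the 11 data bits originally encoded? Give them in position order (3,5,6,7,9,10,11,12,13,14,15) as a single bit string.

00111100100

s1: b1⊕b3⊕b5⊕b7⊕b9⊕b11⊕b13⊕b15 = 1⊕0⊕0⊕1⊕1⊕0⊕1⊕0 = 0
s2: b2⊕b3⊕b6⊕b7⊕b10⊕b11⊕b14⊕b15 = 1⊕0⊕0⊕1⊕1⊕0⊕0⊕0 = 1
s4: b4⊕b5⊕b6⊕b7⊕b12⊕b13⊕b14⊕b15 = 1⊕0⊕0⊕1⊕0⊕1⊕0⊕0 = 1
s8: b8⊕b9⊕b10⊕b11⊕b12⊕b13⊕b14⊕b15 = 1⊕1⊕1⊕0⊕0⊕1⊕0⊕0 = 0
Syndrome (s8...s1) = 0110 → position 6.
Flip bit 6: corrected codeword = 110101111100100
Data bits at positions 3,5,6,7,9,10,11,12,13,14,15: 00111100100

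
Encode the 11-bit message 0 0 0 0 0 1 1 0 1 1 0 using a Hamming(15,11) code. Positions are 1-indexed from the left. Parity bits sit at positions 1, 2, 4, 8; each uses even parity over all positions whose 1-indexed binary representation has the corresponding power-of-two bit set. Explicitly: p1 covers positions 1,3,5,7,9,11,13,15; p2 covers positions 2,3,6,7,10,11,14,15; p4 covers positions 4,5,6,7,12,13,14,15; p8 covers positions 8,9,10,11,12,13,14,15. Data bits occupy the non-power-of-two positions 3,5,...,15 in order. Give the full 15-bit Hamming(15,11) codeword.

010000000110110

Place data bits at non-power-of-two positions: b3=0, b5=0, b6=0, b7=0, b9=0, b10=1, b11=1, b12=0, b13=1, b14=1, b15=0.
p1 = XOR of data positions {3,5,7,9,11,13,15} = 0⊕0⊕0⊕0⊕1⊕1⊕0 = 0
p2 = XOR of data positions {3,6,7,10,11,14,15} = 0⊕0⊕0⊕1⊕1⊕1⊕0 = 1
p4 = XOR of data positions {5,6,7,12,13,14,15} = 0⊕0⊕0⊕0⊕1⊕1⊕0 = 0
p8 = XOR of data positions {9,10,11,12,13,14,15} = 0⊕1⊕1⊕0⊕1⊕1⊕0 = 0
Codeword b1..b15 = 010000000110110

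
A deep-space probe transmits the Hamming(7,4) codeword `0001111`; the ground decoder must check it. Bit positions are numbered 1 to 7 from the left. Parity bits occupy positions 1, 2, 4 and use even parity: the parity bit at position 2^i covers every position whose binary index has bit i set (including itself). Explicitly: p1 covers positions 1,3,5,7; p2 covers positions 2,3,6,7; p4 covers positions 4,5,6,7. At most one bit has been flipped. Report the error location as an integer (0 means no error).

0

s1: b1⊕b3⊕b5⊕b7 = 0⊕0⊕1⊕1 = 0
s2: b2⊕b3⊕b6⊕b7 = 0⊕0⊕1⊕1 = 0
s4: b4⊕b5⊕b6⊕b7 = 1⊕1⊕1⊕1 = 0
Syndrome (s4...s1) = 000 → position 0 (no error).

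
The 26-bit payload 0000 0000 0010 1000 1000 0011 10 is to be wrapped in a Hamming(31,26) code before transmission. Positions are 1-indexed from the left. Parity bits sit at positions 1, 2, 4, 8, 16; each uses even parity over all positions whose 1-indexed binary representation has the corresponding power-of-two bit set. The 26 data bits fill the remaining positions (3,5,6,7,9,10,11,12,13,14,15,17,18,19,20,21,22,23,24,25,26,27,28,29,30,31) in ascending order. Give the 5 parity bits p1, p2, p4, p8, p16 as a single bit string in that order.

Place data bits at non-power-of-two positions: b3=0, b5=0, b6=0, b7=0, b9=0, b10=0, b11=0, b12=0, b13=0, b14=0, b15=1, b17=0, b18=1, b19=0, b20=0, b21=0, b22=1, b23=0, b24=0, b25=0, b26=0, b27=0, b28=1, b29=1, b30=1, b31=0.
p1 = XOR of data positions {3,5,7,9,11,13,15,17,19,21,23,25,27,29,31} = 0⊕0⊕0⊕0⊕0⊕0⊕1⊕0⊕0⊕0⊕0⊕0⊕0⊕1⊕0 = 0
p2 = XOR of data positions {3,6,7,10,11,14,15,18,19,22,23,26,27,30,31} = 0⊕0⊕0⊕0⊕0⊕0⊕1⊕1⊕0⊕1⊕0⊕0⊕0⊕1⊕0 = 0
p4 = XOR of data positions {5,6,7,12,13,14,15,20,21,22,23,28,29,30,31} = 0⊕0⊕0⊕0⊕0⊕0⊕1⊕0⊕0⊕1⊕0⊕1⊕1⊕1⊕0 = 1
p8 = XOR of data positions {9,10,11,12,13,14,15,24,25,26,27,28,29,30,31} = 0⊕0⊕0⊕0⊕0⊕0⊕1⊕0⊕0⊕0⊕0⊕1⊕1⊕1⊕0 = 0
p16 = XOR of data positions {17,18,19,20,21,22,23,24,25,26,27,28,29,30,31} = 0⊕1⊕0⊕0⊕0⊕1⊕0⊕0⊕0⊕0⊕0⊕1⊕1⊕1⊕0 = 1
Parity bits p1,p2,p4,p8,p16 = 00101

00101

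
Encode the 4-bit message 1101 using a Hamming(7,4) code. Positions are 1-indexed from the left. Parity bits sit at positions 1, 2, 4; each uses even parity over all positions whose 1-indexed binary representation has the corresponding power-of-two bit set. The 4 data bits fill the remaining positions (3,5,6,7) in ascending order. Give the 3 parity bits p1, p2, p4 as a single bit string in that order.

Place data bits at non-power-of-two positions: b3=1, b5=1, b6=0, b7=1.
p1 = XOR of data positions {3,5,7} = 1⊕1⊕1 = 1
p2 = XOR of data positions {3,6,7} = 1⊕0⊕1 = 0
p4 = XOR of data positions {5,6,7} = 1⊕0⊕1 = 0
Parity bits p1,p2,p4 = 100

100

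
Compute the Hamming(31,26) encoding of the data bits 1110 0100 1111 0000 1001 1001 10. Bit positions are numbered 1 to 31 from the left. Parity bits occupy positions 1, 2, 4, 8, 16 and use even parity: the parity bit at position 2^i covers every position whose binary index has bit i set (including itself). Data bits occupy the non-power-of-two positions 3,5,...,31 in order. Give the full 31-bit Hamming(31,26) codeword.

Place data bits at non-power-of-two positions: b3=1, b5=1, b6=1, b7=0, b9=0, b10=1, b11=0, b12=0, b13=1, b14=1, b15=1, b17=1, b18=0, b19=0, b20=0, b21=0, b22=1, b23=0, b24=0, b25=1, b26=1, b27=0, b28=0, b29=1, b30=1, b31=0.
p1 = XOR of data positions {3,5,7,9,11,13,15,17,19,21,23,25,27,29,31} = 1⊕1⊕0⊕0⊕0⊕1⊕1⊕1⊕0⊕0⊕0⊕1⊕0⊕1⊕0 = 1
p2 = XOR of data positions {3,6,7,10,11,14,15,18,19,22,23,26,27,30,31} = 1⊕1⊕0⊕1⊕0⊕1⊕1⊕0⊕0⊕1⊕0⊕1⊕0⊕1⊕0 = 0
p4 = XOR of data positions {5,6,7,12,13,14,15,20,21,22,23,28,29,30,31} = 1⊕1⊕0⊕0⊕1⊕1⊕1⊕0⊕0⊕1⊕0⊕0⊕1⊕1⊕0 = 0
p8 = XOR of data positions {9,10,11,12,13,14,15,24,25,26,27,28,29,30,31} = 0⊕1⊕0⊕0⊕1⊕1⊕1⊕0⊕1⊕1⊕0⊕0⊕1⊕1⊕0 = 0
p16 = XOR of data positions {17,18,19,20,21,22,23,24,25,26,27,28,29,30,31} = 1⊕0⊕0⊕0⊕0⊕1⊕0⊕0⊕1⊕1⊕0⊕0⊕1⊕1⊕0 = 0
Codeword b1..b31 = 1010110001001110100001001100110

1010110001001110100001001100110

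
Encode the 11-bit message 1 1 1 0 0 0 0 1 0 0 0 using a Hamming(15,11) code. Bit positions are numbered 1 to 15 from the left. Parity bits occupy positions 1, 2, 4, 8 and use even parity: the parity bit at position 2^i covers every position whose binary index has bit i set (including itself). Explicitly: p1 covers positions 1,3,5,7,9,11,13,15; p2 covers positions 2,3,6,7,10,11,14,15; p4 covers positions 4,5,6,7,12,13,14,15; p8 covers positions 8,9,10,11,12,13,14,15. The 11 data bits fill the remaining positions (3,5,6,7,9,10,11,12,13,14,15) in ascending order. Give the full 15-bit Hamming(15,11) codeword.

001111010001000

Place data bits at non-power-of-two positions: b3=1, b5=1, b6=1, b7=0, b9=0, b10=0, b11=0, b12=1, b13=0, b14=0, b15=0.
p1 = XOR of data positions {3,5,7,9,11,13,15} = 1⊕1⊕0⊕0⊕0⊕0⊕0 = 0
p2 = XOR of data positions {3,6,7,10,11,14,15} = 1⊕1⊕0⊕0⊕0⊕0⊕0 = 0
p4 = XOR of data positions {5,6,7,12,13,14,15} = 1⊕1⊕0⊕1⊕0⊕0⊕0 = 1
p8 = XOR of data positions {9,10,11,12,13,14,15} = 0⊕0⊕0⊕1⊕0⊕0⊕0 = 1
Codeword b1..b15 = 001111010001000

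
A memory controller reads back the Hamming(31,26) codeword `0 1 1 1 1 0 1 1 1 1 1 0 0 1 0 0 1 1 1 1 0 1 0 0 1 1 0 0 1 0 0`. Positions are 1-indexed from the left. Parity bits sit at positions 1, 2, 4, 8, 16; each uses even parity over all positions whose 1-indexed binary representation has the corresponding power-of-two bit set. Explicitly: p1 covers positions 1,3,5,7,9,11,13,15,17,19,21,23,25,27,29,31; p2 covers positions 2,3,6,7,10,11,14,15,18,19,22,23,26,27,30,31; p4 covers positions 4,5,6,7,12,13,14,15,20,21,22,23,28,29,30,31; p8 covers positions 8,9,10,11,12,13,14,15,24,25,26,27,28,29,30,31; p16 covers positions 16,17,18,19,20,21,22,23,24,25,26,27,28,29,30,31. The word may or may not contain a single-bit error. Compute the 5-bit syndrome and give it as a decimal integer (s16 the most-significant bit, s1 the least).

5

s1: b1⊕b3⊕b5⊕b7⊕b9⊕b11⊕b13⊕b15⊕b17⊕b19⊕b21⊕b23⊕b25⊕b27⊕b29⊕b31 = 0⊕1⊕1⊕1⊕1⊕1⊕0⊕0⊕1⊕1⊕0⊕0⊕1⊕0⊕1⊕0 = 1
s2: b2⊕b3⊕b6⊕b7⊕b10⊕b11⊕b14⊕b15⊕b18⊕b19⊕b22⊕b23⊕b26⊕b27⊕b30⊕b31 = 1⊕1⊕0⊕1⊕1⊕1⊕1⊕0⊕1⊕1⊕1⊕0⊕1⊕0⊕0⊕0 = 0
s4: b4⊕b5⊕b6⊕b7⊕b12⊕b13⊕b14⊕b15⊕b20⊕b21⊕b22⊕b23⊕b28⊕b29⊕b30⊕b31 = 1⊕1⊕0⊕1⊕0⊕0⊕1⊕0⊕1⊕0⊕1⊕0⊕0⊕1⊕0⊕0 = 1
s8: b8⊕b9⊕b10⊕b11⊕b12⊕b13⊕b14⊕b15⊕b24⊕b25⊕b26⊕b27⊕b28⊕b29⊕b30⊕b31 = 1⊕1⊕1⊕1⊕0⊕0⊕1⊕0⊕0⊕1⊕1⊕0⊕0⊕1⊕0⊕0 = 0
s16: b16⊕b17⊕b18⊕b19⊕b20⊕b21⊕b22⊕b23⊕b24⊕b25⊕b26⊕b27⊕b28⊕b29⊕b30⊕b31 = 0⊕1⊕1⊕1⊕1⊕0⊕1⊕0⊕0⊕1⊕1⊕0⊕0⊕1⊕0⊕0 = 0
Syndrome (s16...s1) = 00101 → position 5.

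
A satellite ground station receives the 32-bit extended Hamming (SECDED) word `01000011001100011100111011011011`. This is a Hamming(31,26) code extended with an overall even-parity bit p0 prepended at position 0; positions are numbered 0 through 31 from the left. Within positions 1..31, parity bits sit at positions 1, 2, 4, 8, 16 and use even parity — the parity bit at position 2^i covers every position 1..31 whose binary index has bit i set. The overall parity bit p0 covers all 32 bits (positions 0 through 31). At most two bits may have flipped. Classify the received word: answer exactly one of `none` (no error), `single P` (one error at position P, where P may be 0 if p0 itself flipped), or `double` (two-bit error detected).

single 31

s1: b1⊕b3⊕b5⊕b7⊕b9⊕b11⊕b13⊕b15⊕b17⊕b19⊕b21⊕b23⊕b25⊕b27⊕b29⊕b31 = 1⊕0⊕0⊕1⊕0⊕1⊕0⊕1⊕1⊕0⊕1⊕0⊕1⊕1⊕0⊕1 = 1
s2: b2⊕b3⊕b6⊕b7⊕b10⊕b11⊕b14⊕b15⊕b18⊕b19⊕b22⊕b23⊕b26⊕b27⊕b30⊕b31 = 0⊕0⊕1⊕1⊕1⊕1⊕0⊕1⊕0⊕0⊕1⊕0⊕0⊕1⊕1⊕1 = 1
s4: b4⊕b5⊕b6⊕b7⊕b12⊕b13⊕b14⊕b15⊕b20⊕b21⊕b22⊕b23⊕b28⊕b29⊕b30⊕b31 = 0⊕0⊕1⊕1⊕0⊕0⊕0⊕1⊕1⊕1⊕1⊕0⊕1⊕0⊕1⊕1 = 1
s8: b8⊕b9⊕b10⊕b11⊕b12⊕b13⊕b14⊕b15⊕b24⊕b25⊕b26⊕b27⊕b28⊕b29⊕b30⊕b31 = 0⊕0⊕1⊕1⊕0⊕0⊕0⊕1⊕1⊕1⊕0⊕1⊕1⊕0⊕1⊕1 = 1
s16: b16⊕b17⊕b18⊕b19⊕b20⊕b21⊕b22⊕b23⊕b24⊕b25⊕b26⊕b27⊕b28⊕b29⊕b30⊕b31 = 1⊕1⊕0⊕0⊕1⊕1⊕1⊕0⊕1⊕1⊕0⊕1⊕1⊕0⊕1⊕1 = 1
Syndrome (s16...s1) = 11111 → position 31.
Overall parity (XOR of all 32 bits, including p0): 0⊕1⊕0⊕0⊕0⊕0⊕1⊕1⊕0⊕0⊕1⊕1⊕0⊕0⊕0⊕1⊕1⊕1⊕0⊕0⊕1⊕1⊕1⊕0⊕1⊕1⊕0⊕1⊕1⊕0⊕1⊕1 = 1
Overall=1, syndrome position=31 → single-bit error at position 31.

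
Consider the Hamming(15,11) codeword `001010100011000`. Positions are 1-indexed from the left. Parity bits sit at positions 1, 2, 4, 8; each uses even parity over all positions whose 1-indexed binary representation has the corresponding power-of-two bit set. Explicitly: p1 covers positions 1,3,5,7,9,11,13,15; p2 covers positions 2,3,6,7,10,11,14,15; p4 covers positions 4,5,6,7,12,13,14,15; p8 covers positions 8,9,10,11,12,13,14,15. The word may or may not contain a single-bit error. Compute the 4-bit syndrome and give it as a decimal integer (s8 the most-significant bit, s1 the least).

6

s1: b1⊕b3⊕b5⊕b7⊕b9⊕b11⊕b13⊕b15 = 0⊕1⊕1⊕1⊕0⊕1⊕0⊕0 = 0
s2: b2⊕b3⊕b6⊕b7⊕b10⊕b11⊕b14⊕b15 = 0⊕1⊕0⊕1⊕0⊕1⊕0⊕0 = 1
s4: b4⊕b5⊕b6⊕b7⊕b12⊕b13⊕b14⊕b15 = 0⊕1⊕0⊕1⊕1⊕0⊕0⊕0 = 1
s8: b8⊕b9⊕b10⊕b11⊕b12⊕b13⊕b14⊕b15 = 0⊕0⊕0⊕1⊕1⊕0⊕0⊕0 = 0
Syndrome (s8...s1) = 0110 → position 6.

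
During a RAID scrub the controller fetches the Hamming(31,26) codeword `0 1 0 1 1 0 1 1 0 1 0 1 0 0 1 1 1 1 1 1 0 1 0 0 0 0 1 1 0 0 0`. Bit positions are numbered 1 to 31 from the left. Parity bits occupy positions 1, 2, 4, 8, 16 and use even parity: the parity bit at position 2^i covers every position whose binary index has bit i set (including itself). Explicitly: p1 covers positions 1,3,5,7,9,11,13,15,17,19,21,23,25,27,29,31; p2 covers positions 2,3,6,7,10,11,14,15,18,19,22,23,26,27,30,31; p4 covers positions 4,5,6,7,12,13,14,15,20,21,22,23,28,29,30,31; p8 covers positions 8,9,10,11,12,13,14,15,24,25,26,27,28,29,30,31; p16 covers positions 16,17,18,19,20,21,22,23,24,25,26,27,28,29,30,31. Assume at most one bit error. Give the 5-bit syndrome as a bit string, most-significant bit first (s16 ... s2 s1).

00000

s1: b1⊕b3⊕b5⊕b7⊕b9⊕b11⊕b13⊕b15⊕b17⊕b19⊕b21⊕b23⊕b25⊕b27⊕b29⊕b31 = 0⊕0⊕1⊕1⊕0⊕0⊕0⊕1⊕1⊕1⊕0⊕0⊕0⊕1⊕0⊕0 = 0
s2: b2⊕b3⊕b6⊕b7⊕b10⊕b11⊕b14⊕b15⊕b18⊕b19⊕b22⊕b23⊕b26⊕b27⊕b30⊕b31 = 1⊕0⊕0⊕1⊕1⊕0⊕0⊕1⊕1⊕1⊕1⊕0⊕0⊕1⊕0⊕0 = 0
s4: b4⊕b5⊕b6⊕b7⊕b12⊕b13⊕b14⊕b15⊕b20⊕b21⊕b22⊕b23⊕b28⊕b29⊕b30⊕b31 = 1⊕1⊕0⊕1⊕1⊕0⊕0⊕1⊕1⊕0⊕1⊕0⊕1⊕0⊕0⊕0 = 0
s8: b8⊕b9⊕b10⊕b11⊕b12⊕b13⊕b14⊕b15⊕b24⊕b25⊕b26⊕b27⊕b28⊕b29⊕b30⊕b31 = 1⊕0⊕1⊕0⊕1⊕0⊕0⊕1⊕0⊕0⊕0⊕1⊕1⊕0⊕0⊕0 = 0
s16: b16⊕b17⊕b18⊕b19⊕b20⊕b21⊕b22⊕b23⊕b24⊕b25⊕b26⊕b27⊕b28⊕b29⊕b30⊕b31 = 1⊕1⊕1⊕1⊕1⊕0⊕1⊕0⊕0⊕0⊕0⊕1⊕1⊕0⊕0⊕0 = 0
Syndrome (s16...s1) = 00000 → position 0 (no error).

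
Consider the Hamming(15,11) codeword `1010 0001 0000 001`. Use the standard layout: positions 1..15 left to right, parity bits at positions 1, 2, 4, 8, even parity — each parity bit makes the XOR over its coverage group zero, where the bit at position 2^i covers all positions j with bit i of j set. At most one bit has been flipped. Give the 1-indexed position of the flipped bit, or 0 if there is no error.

5

s1: b1⊕b3⊕b5⊕b7⊕b9⊕b11⊕b13⊕b15 = 1⊕1⊕0⊕0⊕0⊕0⊕0⊕1 = 1
s2: b2⊕b3⊕b6⊕b7⊕b10⊕b11⊕b14⊕b15 = 0⊕1⊕0⊕0⊕0⊕0⊕0⊕1 = 0
s4: b4⊕b5⊕b6⊕b7⊕b12⊕b13⊕b14⊕b15 = 0⊕0⊕0⊕0⊕0⊕0⊕0⊕1 = 1
s8: b8⊕b9⊕b10⊕b11⊕b12⊕b13⊕b14⊕b15 = 1⊕0⊕0⊕0⊕0⊕0⊕0⊕1 = 0
Syndrome (s8...s1) = 0101 → position 5.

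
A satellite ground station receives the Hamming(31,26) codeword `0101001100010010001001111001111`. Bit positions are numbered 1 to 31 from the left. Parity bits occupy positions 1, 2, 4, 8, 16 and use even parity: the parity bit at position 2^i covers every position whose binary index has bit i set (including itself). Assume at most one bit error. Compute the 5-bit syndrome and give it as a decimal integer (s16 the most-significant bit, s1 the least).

s1: b1⊕b3⊕b5⊕b7⊕b9⊕b11⊕b13⊕b15⊕b17⊕b19⊕b21⊕b23⊕b25⊕b27⊕b29⊕b31 = 0⊕0⊕0⊕1⊕0⊕0⊕0⊕1⊕0⊕1⊕0⊕1⊕1⊕0⊕1⊕1 = 1
s2: b2⊕b3⊕b6⊕b7⊕b10⊕b11⊕b14⊕b15⊕b18⊕b19⊕b22⊕b23⊕b26⊕b27⊕b30⊕b31 = 1⊕0⊕0⊕1⊕0⊕0⊕0⊕1⊕0⊕1⊕1⊕1⊕0⊕0⊕1⊕1 = 0
s4: b4⊕b5⊕b6⊕b7⊕b12⊕b13⊕b14⊕b15⊕b20⊕b21⊕b22⊕b23⊕b28⊕b29⊕b30⊕b31 = 1⊕0⊕0⊕1⊕1⊕0⊕0⊕1⊕0⊕0⊕1⊕1⊕1⊕1⊕1⊕1 = 0
s8: b8⊕b9⊕b10⊕b11⊕b12⊕b13⊕b14⊕b15⊕b24⊕b25⊕b26⊕b27⊕b28⊕b29⊕b30⊕b31 = 1⊕0⊕0⊕0⊕1⊕0⊕0⊕1⊕1⊕1⊕0⊕0⊕1⊕1⊕1⊕1 = 1
s16: b16⊕b17⊕b18⊕b19⊕b20⊕b21⊕b22⊕b23⊕b24⊕b25⊕b26⊕b27⊕b28⊕b29⊕b30⊕b31 = 0⊕0⊕0⊕1⊕0⊕0⊕1⊕1⊕1⊕1⊕0⊕0⊕1⊕1⊕1⊕1 = 1
Syndrome (s16...s1) = 11001 → position 25.

25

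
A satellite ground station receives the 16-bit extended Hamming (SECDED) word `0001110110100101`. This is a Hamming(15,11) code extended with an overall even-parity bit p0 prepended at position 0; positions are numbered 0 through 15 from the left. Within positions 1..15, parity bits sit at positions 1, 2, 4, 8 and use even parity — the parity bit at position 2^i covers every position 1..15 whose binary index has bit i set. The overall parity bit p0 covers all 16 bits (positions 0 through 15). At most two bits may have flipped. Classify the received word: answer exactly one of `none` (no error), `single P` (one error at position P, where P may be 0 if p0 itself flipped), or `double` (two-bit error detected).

s1: b1⊕b3⊕b5⊕b7⊕b9⊕b11⊕b13⊕b15 = 0⊕1⊕1⊕1⊕0⊕0⊕1⊕1 = 1
s2: b2⊕b3⊕b6⊕b7⊕b10⊕b11⊕b14⊕b15 = 0⊕1⊕0⊕1⊕1⊕0⊕0⊕1 = 0
s4: b4⊕b5⊕b6⊕b7⊕b12⊕b13⊕b14⊕b15 = 1⊕1⊕0⊕1⊕0⊕1⊕0⊕1 = 1
s8: b8⊕b9⊕b10⊕b11⊕b12⊕b13⊕b14⊕b15 = 1⊕0⊕1⊕0⊕0⊕1⊕0⊕1 = 0
Syndrome (s8...s1) = 0101 → position 5.
Overall parity (XOR of all 16 bits, including p0): 0⊕0⊕0⊕1⊕1⊕1⊕0⊕1⊕1⊕0⊕1⊕0⊕0⊕1⊕0⊕1 = 0
Overall=0, syndrome position=5 → double-bit error detected (uncorrectable).

double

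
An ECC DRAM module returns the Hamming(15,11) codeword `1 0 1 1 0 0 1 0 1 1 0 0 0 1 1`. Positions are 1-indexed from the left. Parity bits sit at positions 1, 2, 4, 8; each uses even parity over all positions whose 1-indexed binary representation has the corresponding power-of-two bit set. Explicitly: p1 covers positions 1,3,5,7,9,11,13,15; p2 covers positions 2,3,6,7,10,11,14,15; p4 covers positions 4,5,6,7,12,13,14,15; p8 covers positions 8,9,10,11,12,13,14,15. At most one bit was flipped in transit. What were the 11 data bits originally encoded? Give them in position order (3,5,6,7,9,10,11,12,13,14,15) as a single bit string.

s1: b1⊕b3⊕b5⊕b7⊕b9⊕b11⊕b13⊕b15 = 1⊕1⊕0⊕1⊕1⊕0⊕0⊕1 = 1
s2: b2⊕b3⊕b6⊕b7⊕b10⊕b11⊕b14⊕b15 = 0⊕1⊕0⊕1⊕1⊕0⊕1⊕1 = 1
s4: b4⊕b5⊕b6⊕b7⊕b12⊕b13⊕b14⊕b15 = 1⊕0⊕0⊕1⊕0⊕0⊕1⊕1 = 0
s8: b8⊕b9⊕b10⊕b11⊕b12⊕b13⊕b14⊕b15 = 0⊕1⊕1⊕0⊕0⊕0⊕1⊕1 = 0
Syndrome (s8...s1) = 0011 → position 3.
Flip bit 3: corrected codeword = 100100101100011
Data bits at positions 3,5,6,7,9,10,11,12,13,14,15: 00011100011

00011100011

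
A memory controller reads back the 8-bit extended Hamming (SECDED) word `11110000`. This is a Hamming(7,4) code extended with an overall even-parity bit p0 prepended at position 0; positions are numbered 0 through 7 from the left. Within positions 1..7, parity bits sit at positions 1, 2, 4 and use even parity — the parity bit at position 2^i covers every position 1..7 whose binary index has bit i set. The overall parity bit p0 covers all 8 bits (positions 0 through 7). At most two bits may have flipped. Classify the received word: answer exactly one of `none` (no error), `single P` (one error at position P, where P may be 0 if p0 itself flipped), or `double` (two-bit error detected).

s1: b1⊕b3⊕b5⊕b7 = 1⊕1⊕0⊕0 = 0
s2: b2⊕b3⊕b6⊕b7 = 1⊕1⊕0⊕0 = 0
s4: b4⊕b5⊕b6⊕b7 = 0⊕0⊕0⊕0 = 0
Syndrome (s4...s1) = 000 → position 0 (no error).
Overall parity (XOR of all 8 bits, including p0): 1⊕1⊕1⊕1⊕0⊕0⊕0⊕0 = 0
Overall=0, syndrome position=0 → no error.

none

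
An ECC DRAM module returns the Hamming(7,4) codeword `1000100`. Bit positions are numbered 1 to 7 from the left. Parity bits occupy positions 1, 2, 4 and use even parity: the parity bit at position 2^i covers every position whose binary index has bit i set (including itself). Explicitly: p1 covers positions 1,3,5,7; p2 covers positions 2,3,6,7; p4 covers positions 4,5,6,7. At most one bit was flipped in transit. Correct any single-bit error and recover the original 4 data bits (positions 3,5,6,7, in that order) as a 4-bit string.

s1: b1⊕b3⊕b5⊕b7 = 1⊕0⊕1⊕0 = 0
s2: b2⊕b3⊕b6⊕b7 = 0⊕0⊕0⊕0 = 0
s4: b4⊕b5⊕b6⊕b7 = 0⊕1⊕0⊕0 = 1
Syndrome (s4...s1) = 100 → position 4.
Flip bit 4: corrected codeword = 1001100
Data bits at positions 3,5,6,7: 0100

0100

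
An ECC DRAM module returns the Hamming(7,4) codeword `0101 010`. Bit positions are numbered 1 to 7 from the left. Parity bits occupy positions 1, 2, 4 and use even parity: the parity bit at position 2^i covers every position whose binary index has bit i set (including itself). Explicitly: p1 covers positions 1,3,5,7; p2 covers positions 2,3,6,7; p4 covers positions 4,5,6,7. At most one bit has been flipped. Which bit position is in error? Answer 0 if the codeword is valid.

0

s1: b1⊕b3⊕b5⊕b7 = 0⊕0⊕0⊕0 = 0
s2: b2⊕b3⊕b6⊕b7 = 1⊕0⊕1⊕0 = 0
s4: b4⊕b5⊕b6⊕b7 = 1⊕0⊕1⊕0 = 0
Syndrome (s4...s1) = 000 → position 0 (no error).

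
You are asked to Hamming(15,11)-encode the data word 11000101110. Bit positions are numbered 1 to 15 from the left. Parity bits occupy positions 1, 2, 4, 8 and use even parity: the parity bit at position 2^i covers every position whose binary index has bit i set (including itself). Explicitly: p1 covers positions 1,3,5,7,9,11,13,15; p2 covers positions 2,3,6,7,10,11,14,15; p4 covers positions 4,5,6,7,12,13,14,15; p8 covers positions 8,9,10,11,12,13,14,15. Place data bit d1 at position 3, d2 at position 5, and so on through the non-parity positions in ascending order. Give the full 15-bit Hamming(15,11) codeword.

111010000101110

Place data bits at non-power-of-two positions: b3=1, b5=1, b6=0, b7=0, b9=0, b10=1, b11=0, b12=1, b13=1, b14=1, b15=0.
p1 = XOR of data positions {3,5,7,9,11,13,15} = 1⊕1⊕0⊕0⊕0⊕1⊕0 = 1
p2 = XOR of data positions {3,6,7,10,11,14,15} = 1⊕0⊕0⊕1⊕0⊕1⊕0 = 1
p4 = XOR of data positions {5,6,7,12,13,14,15} = 1⊕0⊕0⊕1⊕1⊕1⊕0 = 0
p8 = XOR of data positions {9,10,11,12,13,14,15} = 0⊕1⊕0⊕1⊕1⊕1⊕0 = 0
Codeword b1..b15 = 111010000101110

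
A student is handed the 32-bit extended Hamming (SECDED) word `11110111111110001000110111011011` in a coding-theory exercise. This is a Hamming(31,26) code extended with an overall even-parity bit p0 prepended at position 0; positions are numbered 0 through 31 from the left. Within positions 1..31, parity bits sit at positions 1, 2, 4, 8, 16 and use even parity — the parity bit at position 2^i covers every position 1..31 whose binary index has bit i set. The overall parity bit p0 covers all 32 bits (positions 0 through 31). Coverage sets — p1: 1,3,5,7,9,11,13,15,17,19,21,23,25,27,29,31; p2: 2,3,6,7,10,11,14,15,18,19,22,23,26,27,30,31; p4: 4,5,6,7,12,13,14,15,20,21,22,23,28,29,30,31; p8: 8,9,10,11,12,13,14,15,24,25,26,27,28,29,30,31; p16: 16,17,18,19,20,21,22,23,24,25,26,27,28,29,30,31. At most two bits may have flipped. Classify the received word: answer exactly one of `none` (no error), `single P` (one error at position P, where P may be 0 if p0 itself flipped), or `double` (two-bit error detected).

s1: b1⊕b3⊕b5⊕b7⊕b9⊕b11⊕b13⊕b15⊕b17⊕b19⊕b21⊕b23⊕b25⊕b27⊕b29⊕b31 = 1⊕1⊕1⊕1⊕1⊕1⊕0⊕0⊕0⊕0⊕1⊕1⊕1⊕1⊕0⊕1 = 1
s2: b2⊕b3⊕b6⊕b7⊕b10⊕b11⊕b14⊕b15⊕b18⊕b19⊕b22⊕b23⊕b26⊕b27⊕b30⊕b31 = 1⊕1⊕1⊕1⊕1⊕1⊕0⊕0⊕0⊕0⊕0⊕1⊕0⊕1⊕1⊕1 = 0
s4: b4⊕b5⊕b6⊕b7⊕b12⊕b13⊕b14⊕b15⊕b20⊕b21⊕b22⊕b23⊕b28⊕b29⊕b30⊕b31 = 0⊕1⊕1⊕1⊕1⊕0⊕0⊕0⊕1⊕1⊕0⊕1⊕1⊕0⊕1⊕1 = 0
s8: b8⊕b9⊕b10⊕b11⊕b12⊕b13⊕b14⊕b15⊕b24⊕b25⊕b26⊕b27⊕b28⊕b29⊕b30⊕b31 = 1⊕1⊕1⊕1⊕1⊕0⊕0⊕0⊕1⊕1⊕0⊕1⊕1⊕0⊕1⊕1 = 1
s16: b16⊕b17⊕b18⊕b19⊕b20⊕b21⊕b22⊕b23⊕b24⊕b25⊕b26⊕b27⊕b28⊕b29⊕b30⊕b31 = 1⊕0⊕0⊕0⊕1⊕1⊕0⊕1⊕1⊕1⊕0⊕1⊕1⊕0⊕1⊕1 = 0
Syndrome (s16...s1) = 01001 → position 9.
Overall parity (XOR of all 32 bits, including p0): 1⊕1⊕1⊕1⊕0⊕1⊕1⊕1⊕1⊕1⊕1⊕1⊕1⊕0⊕0⊕0⊕1⊕0⊕0⊕0⊕1⊕1⊕0⊕1⊕1⊕1⊕0⊕1⊕1⊕0⊕1⊕1 = 0
Overall=0, syndrome position=9 → double-bit error detected (uncorrectable).

double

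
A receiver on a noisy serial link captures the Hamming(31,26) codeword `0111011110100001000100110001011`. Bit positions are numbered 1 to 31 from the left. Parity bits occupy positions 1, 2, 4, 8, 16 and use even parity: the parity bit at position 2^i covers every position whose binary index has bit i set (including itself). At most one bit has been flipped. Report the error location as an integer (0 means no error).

24

s1: b1⊕b3⊕b5⊕b7⊕b9⊕b11⊕b13⊕b15⊕b17⊕b19⊕b21⊕b23⊕b25⊕b27⊕b29⊕b31 = 0⊕1⊕0⊕1⊕1⊕1⊕0⊕0⊕0⊕0⊕0⊕1⊕0⊕0⊕0⊕1 = 0
s2: b2⊕b3⊕b6⊕b7⊕b10⊕b11⊕b14⊕b15⊕b18⊕b19⊕b22⊕b23⊕b26⊕b27⊕b30⊕b31 = 1⊕1⊕1⊕1⊕0⊕1⊕0⊕0⊕0⊕0⊕0⊕1⊕0⊕0⊕1⊕1 = 0
s4: b4⊕b5⊕b6⊕b7⊕b12⊕b13⊕b14⊕b15⊕b20⊕b21⊕b22⊕b23⊕b28⊕b29⊕b30⊕b31 = 1⊕0⊕1⊕1⊕0⊕0⊕0⊕0⊕1⊕0⊕0⊕1⊕1⊕0⊕1⊕1 = 0
s8: b8⊕b9⊕b10⊕b11⊕b12⊕b13⊕b14⊕b15⊕b24⊕b25⊕b26⊕b27⊕b28⊕b29⊕b30⊕b31 = 1⊕1⊕0⊕1⊕0⊕0⊕0⊕0⊕1⊕0⊕0⊕0⊕1⊕0⊕1⊕1 = 1
s16: b16⊕b17⊕b18⊕b19⊕b20⊕b21⊕b22⊕b23⊕b24⊕b25⊕b26⊕b27⊕b28⊕b29⊕b30⊕b31 = 1⊕0⊕0⊕0⊕1⊕0⊕0⊕1⊕1⊕0⊕0⊕0⊕1⊕0⊕1⊕1 = 1
Syndrome (s16...s1) = 11000 → position 24.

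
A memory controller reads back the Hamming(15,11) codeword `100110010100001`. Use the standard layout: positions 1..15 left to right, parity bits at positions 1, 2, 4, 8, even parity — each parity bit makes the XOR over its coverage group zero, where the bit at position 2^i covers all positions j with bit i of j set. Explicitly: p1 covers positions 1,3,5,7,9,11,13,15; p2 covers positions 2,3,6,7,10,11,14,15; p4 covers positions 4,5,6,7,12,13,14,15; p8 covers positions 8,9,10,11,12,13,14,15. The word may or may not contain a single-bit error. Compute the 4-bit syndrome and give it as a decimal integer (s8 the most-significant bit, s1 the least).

13

s1: b1⊕b3⊕b5⊕b7⊕b9⊕b11⊕b13⊕b15 = 1⊕0⊕1⊕0⊕0⊕0⊕0⊕1 = 1
s2: b2⊕b3⊕b6⊕b7⊕b10⊕b11⊕b14⊕b15 = 0⊕0⊕0⊕0⊕1⊕0⊕0⊕1 = 0
s4: b4⊕b5⊕b6⊕b7⊕b12⊕b13⊕b14⊕b15 = 1⊕1⊕0⊕0⊕0⊕0⊕0⊕1 = 1
s8: b8⊕b9⊕b10⊕b11⊕b12⊕b13⊕b14⊕b15 = 1⊕0⊕1⊕0⊕0⊕0⊕0⊕1 = 1
Syndrome (s8...s1) = 1101 → position 13.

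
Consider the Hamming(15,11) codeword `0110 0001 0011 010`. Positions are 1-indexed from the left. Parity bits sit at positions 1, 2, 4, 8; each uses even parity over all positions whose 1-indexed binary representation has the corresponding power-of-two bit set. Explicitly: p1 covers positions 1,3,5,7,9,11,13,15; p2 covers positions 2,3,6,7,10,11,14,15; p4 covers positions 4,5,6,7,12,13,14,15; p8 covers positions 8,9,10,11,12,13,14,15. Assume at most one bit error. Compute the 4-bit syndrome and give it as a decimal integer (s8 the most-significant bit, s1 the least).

s1: b1⊕b3⊕b5⊕b7⊕b9⊕b11⊕b13⊕b15 = 0⊕1⊕0⊕0⊕0⊕1⊕0⊕0 = 0
s2: b2⊕b3⊕b6⊕b7⊕b10⊕b11⊕b14⊕b15 = 1⊕1⊕0⊕0⊕0⊕1⊕1⊕0 = 0
s4: b4⊕b5⊕b6⊕b7⊕b12⊕b13⊕b14⊕b15 = 0⊕0⊕0⊕0⊕1⊕0⊕1⊕0 = 0
s8: b8⊕b9⊕b10⊕b11⊕b12⊕b13⊕b14⊕b15 = 1⊕0⊕0⊕1⊕1⊕0⊕1⊕0 = 0
Syndrome (s8...s1) = 0000 → position 0 (no error).

0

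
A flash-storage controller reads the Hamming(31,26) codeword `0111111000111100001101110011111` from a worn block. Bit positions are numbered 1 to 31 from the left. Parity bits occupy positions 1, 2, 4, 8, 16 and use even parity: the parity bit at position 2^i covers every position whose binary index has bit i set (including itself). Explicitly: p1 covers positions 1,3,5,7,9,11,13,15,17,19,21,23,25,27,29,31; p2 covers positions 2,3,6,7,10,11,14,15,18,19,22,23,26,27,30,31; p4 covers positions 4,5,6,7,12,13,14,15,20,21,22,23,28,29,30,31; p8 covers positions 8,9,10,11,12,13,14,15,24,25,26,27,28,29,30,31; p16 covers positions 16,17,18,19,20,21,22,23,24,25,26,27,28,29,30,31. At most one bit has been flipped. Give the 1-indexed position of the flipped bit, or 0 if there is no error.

0

s1: b1⊕b3⊕b5⊕b7⊕b9⊕b11⊕b13⊕b15⊕b17⊕b19⊕b21⊕b23⊕b25⊕b27⊕b29⊕b31 = 0⊕1⊕1⊕1⊕0⊕1⊕1⊕0⊕0⊕1⊕0⊕1⊕0⊕1⊕1⊕1 = 0
s2: b2⊕b3⊕b6⊕b7⊕b10⊕b11⊕b14⊕b15⊕b18⊕b19⊕b22⊕b23⊕b26⊕b27⊕b30⊕b31 = 1⊕1⊕1⊕1⊕0⊕1⊕1⊕0⊕0⊕1⊕1⊕1⊕0⊕1⊕1⊕1 = 0
s4: b4⊕b5⊕b6⊕b7⊕b12⊕b13⊕b14⊕b15⊕b20⊕b21⊕b22⊕b23⊕b28⊕b29⊕b30⊕b31 = 1⊕1⊕1⊕1⊕1⊕1⊕1⊕0⊕1⊕0⊕1⊕1⊕1⊕1⊕1⊕1 = 0
s8: b8⊕b9⊕b10⊕b11⊕b12⊕b13⊕b14⊕b15⊕b24⊕b25⊕b26⊕b27⊕b28⊕b29⊕b30⊕b31 = 0⊕0⊕0⊕1⊕1⊕1⊕1⊕0⊕1⊕0⊕0⊕1⊕1⊕1⊕1⊕1 = 0
s16: b16⊕b17⊕b18⊕b19⊕b20⊕b21⊕b22⊕b23⊕b24⊕b25⊕b26⊕b27⊕b28⊕b29⊕b30⊕b31 = 0⊕0⊕0⊕1⊕1⊕0⊕1⊕1⊕1⊕0⊕0⊕1⊕1⊕1⊕1⊕1 = 0
Syndrome (s16...s1) = 00000 → position 0 (no error).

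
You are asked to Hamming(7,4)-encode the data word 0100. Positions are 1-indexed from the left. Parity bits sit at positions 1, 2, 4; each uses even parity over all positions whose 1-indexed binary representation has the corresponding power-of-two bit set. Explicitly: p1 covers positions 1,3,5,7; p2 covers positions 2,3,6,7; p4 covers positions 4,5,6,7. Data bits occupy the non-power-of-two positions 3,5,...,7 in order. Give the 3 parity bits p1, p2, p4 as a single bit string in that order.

101

Place data bits at non-power-of-two positions: b3=0, b5=1, b6=0, b7=0.
p1 = XOR of data positions {3,5,7} = 0⊕1⊕0 = 1
p2 = XOR of data positions {3,6,7} = 0⊕0⊕0 = 0
p4 = XOR of data positions {5,6,7} = 1⊕0⊕0 = 1
Parity bits p1,p2,p4 = 101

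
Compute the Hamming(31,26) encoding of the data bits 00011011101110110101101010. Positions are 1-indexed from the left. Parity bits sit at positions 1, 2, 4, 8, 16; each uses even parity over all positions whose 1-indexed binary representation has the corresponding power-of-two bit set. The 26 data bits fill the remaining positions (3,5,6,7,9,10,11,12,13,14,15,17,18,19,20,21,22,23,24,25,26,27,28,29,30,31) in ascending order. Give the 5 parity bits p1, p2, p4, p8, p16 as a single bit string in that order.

Place data bits at non-power-of-two positions: b3=0, b5=0, b6=0, b7=1, b9=1, b10=0, b11=1, b12=1, b13=1, b14=0, b15=1, b17=1, b18=1, b19=0, b20=1, b21=1, b22=0, b23=1, b24=0, b25=1, b26=1, b27=0, b28=1, b29=0, b30=1, b31=0.
p1 = XOR of data positions {3,5,7,9,11,13,15,17,19,21,23,25,27,29,31} = 0⊕0⊕1⊕1⊕1⊕1⊕1⊕1⊕0⊕1⊕1⊕1⊕0⊕0⊕0 = 1
p2 = XOR of data positions {3,6,7,10,11,14,15,18,19,22,23,26,27,30,31} = 0⊕0⊕1⊕0⊕1⊕0⊕1⊕1⊕0⊕0⊕1⊕1⊕0⊕1⊕0 = 1
p4 = XOR of data positions {5,6,7,12,13,14,15,20,21,22,23,28,29,30,31} = 0⊕0⊕1⊕1⊕1⊕0⊕1⊕1⊕1⊕0⊕1⊕1⊕0⊕1⊕0 = 1
p8 = XOR of data positions {9,10,11,12,13,14,15,24,25,26,27,28,29,30,31} = 1⊕0⊕1⊕1⊕1⊕0⊕1⊕0⊕1⊕1⊕0⊕1⊕0⊕1⊕0 = 1
p16 = XOR of data positions {17,18,19,20,21,22,23,24,25,26,27,28,29,30,31} = 1⊕1⊕0⊕1⊕1⊕0⊕1⊕0⊕1⊕1⊕0⊕1⊕0⊕1⊕0 = 1
Parity bits p1,p2,p4,p8,p16 = 11111

11111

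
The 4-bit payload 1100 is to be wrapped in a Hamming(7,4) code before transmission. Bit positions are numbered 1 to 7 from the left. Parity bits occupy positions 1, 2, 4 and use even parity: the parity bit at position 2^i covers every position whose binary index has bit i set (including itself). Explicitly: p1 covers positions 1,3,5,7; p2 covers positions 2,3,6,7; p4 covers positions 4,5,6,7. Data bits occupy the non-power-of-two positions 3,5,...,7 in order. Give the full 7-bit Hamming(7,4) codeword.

0111100

Place data bits at non-power-of-two positions: b3=1, b5=1, b6=0, b7=0.
p1 = XOR of data positions {3,5,7} = 1⊕1⊕0 = 0
p2 = XOR of data positions {3,6,7} = 1⊕0⊕0 = 1
p4 = XOR of data positions {5,6,7} = 1⊕0⊕0 = 1
Codeword b1..b7 = 0111100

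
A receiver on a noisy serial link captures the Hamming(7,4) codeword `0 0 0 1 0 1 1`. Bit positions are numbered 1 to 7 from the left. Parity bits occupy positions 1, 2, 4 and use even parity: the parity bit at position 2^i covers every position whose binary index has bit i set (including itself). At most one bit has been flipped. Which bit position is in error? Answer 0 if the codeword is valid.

s1: b1⊕b3⊕b5⊕b7 = 0⊕0⊕0⊕1 = 1
s2: b2⊕b3⊕b6⊕b7 = 0⊕0⊕1⊕1 = 0
s4: b4⊕b5⊕b6⊕b7 = 1⊕0⊕1⊕1 = 1
Syndrome (s4...s1) = 101 → position 5.

5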